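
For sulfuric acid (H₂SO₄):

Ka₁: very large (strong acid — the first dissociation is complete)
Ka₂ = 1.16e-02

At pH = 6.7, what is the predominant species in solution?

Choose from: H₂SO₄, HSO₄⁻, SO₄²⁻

The first dissociation is complete, so H₂SO₄ itself is never the predominant species in water; pKa₂ = -log(1.16e-02) = 1.94. For a polyprotic acid the predominant species crosses at each pKa: below pKa_n the protonated form dominates, above it the deprotonated form does. At pH = 6.7, the predominant species is SO₄²⁻.

SO₄²⁻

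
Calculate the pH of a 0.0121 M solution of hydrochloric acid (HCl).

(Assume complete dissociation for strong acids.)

[H⁺] = 0.0121 M for strong acid. pH = -log[H⁺] = -log(0.0121)

pH = 1.92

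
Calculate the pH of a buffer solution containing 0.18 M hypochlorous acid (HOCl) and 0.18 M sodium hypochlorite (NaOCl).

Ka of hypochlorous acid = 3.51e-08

pKa = -log(3.51e-08) = 7.45. pH = pKa + log([A⁻]/[HA]) = 7.45 + log(0.18/0.18)

pH = 7.45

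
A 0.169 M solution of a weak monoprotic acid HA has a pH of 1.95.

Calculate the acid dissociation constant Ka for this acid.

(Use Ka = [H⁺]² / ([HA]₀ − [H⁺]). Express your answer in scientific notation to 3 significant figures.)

[H⁺] = 10^(−pH) = 10^(−1.95) = 1.122e-02 M. For HA ⇌ H⁺ + A⁻, Ka = [H⁺][A⁻]/[HA] = [H⁺]² / ([HA]₀ − [H⁺]) = (1.122e-02)² / (0.169 − 1.122e-02) = 7.98e-04.

K_a = 7.98e-04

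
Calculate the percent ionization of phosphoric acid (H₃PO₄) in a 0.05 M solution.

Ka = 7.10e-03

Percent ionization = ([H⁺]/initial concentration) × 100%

Using Ka equilibrium: x² + Ka×x - Ka×C = 0. Solving: [H⁺] = 1.5623e-02. Percent = (1.5623e-02/0.05) × 100

Percent ionization = 31.2%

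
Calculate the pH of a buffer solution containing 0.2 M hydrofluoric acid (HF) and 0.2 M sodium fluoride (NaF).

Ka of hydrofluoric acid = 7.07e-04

pKa = -log(7.07e-04) = 3.15. pH = pKa + log([A⁻]/[HA]) = 3.15 + log(0.2/0.2)

pH = 3.15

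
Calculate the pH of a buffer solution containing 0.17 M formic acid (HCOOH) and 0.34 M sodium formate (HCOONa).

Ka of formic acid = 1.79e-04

pKa = -log(1.79e-04) = 3.75. pH = pKa + log([A⁻]/[HA]) = 3.75 + log(0.34/0.17)

pH = 4.05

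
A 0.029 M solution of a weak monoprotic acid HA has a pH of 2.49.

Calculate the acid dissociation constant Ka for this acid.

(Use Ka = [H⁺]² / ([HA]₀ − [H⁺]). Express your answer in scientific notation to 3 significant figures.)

[H⁺] = 10^(−pH) = 10^(−2.49) = 3.236e-03 M. For HA ⇌ H⁺ + A⁻, Ka = [H⁺][A⁻]/[HA] = [H⁺]² / ([HA]₀ − [H⁺]) = (3.236e-03)² / (0.029 − 3.236e-03) = 4.06e-04.

K_a = 4.06e-04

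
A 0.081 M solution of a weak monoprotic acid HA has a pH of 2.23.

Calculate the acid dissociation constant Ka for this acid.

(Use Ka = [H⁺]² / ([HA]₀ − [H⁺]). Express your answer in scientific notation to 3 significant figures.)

[H⁺] = 10^(−pH) = 10^(−2.23) = 5.888e-03 M. For HA ⇌ H⁺ + A⁻, Ka = [H⁺][A⁻]/[HA] = [H⁺]² / ([HA]₀ − [H⁺]) = (5.888e-03)² / (0.081 − 5.888e-03) = 4.62e-04.

K_a = 4.62e-04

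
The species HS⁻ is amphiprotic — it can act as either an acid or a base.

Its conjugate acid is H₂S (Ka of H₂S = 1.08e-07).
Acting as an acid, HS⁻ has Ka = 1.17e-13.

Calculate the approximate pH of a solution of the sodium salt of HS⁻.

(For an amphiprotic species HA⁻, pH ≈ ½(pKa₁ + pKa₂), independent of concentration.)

pKa₁ = -log(1.08e-07) = 6.97; pKa₂ = -log(1.17e-13) = 12.93. For an amphiprotic species, pH ≈ ½(pKa₁ + pKa₂) = ½(6.97 + 12.93) = 9.95.

pH = 9.95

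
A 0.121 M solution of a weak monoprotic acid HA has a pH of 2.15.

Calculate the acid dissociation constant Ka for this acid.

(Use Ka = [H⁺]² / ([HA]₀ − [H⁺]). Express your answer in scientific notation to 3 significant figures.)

[H⁺] = 10^(−pH) = 10^(−2.15) = 7.079e-03 M. For HA ⇌ H⁺ + A⁻, Ka = [H⁺][A⁻]/[HA] = [H⁺]² / ([HA]₀ − [H⁺]) = (7.079e-03)² / (0.121 − 7.079e-03) = 4.40e-04.

K_a = 4.40e-04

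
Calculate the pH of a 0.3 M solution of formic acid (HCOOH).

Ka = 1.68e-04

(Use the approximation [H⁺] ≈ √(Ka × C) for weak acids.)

[H⁺] = √(Ka × C) = √(1.68e-04 × 0.3) = 7.0993e-03. pH = -log(7.0993e-03)

pH = 2.15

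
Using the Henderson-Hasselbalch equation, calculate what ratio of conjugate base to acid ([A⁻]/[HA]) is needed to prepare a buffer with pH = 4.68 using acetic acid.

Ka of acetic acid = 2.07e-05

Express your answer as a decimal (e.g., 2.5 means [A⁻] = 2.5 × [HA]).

pKa = -log(2.07e-05) = 4.6840. pH = pKa + log([A⁻]/[HA]), so log([A⁻]/[HA]) = pH − pKa = 4.68 − 4.6840 = -0.0040. [A⁻]/[HA] = 10^(-0.0040) = 0.991

[A⁻]/[HA] = 0.991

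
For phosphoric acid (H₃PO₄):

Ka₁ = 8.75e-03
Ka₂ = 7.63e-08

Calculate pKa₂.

pKa₂ = -log(Ka₂) = -log(7.63e-08) = 7.12.

pK_{a2} = 7.12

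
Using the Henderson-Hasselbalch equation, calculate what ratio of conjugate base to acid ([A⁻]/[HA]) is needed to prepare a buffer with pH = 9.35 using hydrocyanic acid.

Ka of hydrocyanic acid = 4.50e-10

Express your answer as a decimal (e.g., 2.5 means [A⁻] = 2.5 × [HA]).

pKa = -log(4.50e-10) = 9.3468. pH = pKa + log([A⁻]/[HA]), so log([A⁻]/[HA]) = pH − pKa = 9.35 − 9.3468 = 0.0032. [A⁻]/[HA] = 10^(0.0032) = 1.01

[A⁻]/[HA] = 1.01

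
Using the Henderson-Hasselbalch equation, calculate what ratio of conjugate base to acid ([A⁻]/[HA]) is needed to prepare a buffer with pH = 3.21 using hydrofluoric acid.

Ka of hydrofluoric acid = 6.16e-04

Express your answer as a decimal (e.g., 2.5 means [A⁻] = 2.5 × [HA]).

pKa = -log(6.16e-04) = 3.2104. pH = pKa + log([A⁻]/[HA]), so log([A⁻]/[HA]) = pH − pKa = 3.21 − 3.2104 = -0.0004. [A⁻]/[HA] = 10^(-0.0004) = 0.999

[A⁻]/[HA] = 0.999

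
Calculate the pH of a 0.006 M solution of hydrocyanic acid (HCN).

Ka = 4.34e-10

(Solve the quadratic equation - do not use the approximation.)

x² + Ka×x - Ka×C = 0. Using quadratic formula: [H⁺] = 1.6135e-06

pH = 5.79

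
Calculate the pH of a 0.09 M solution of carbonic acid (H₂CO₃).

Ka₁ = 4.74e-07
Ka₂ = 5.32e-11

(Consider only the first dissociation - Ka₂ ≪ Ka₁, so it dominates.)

First dissociation dominates. From Ka₁ = [H⁺][HA⁻]/[H₂A], x² + Ka₁·x − Ka₁·C = 0 with C = 0.09 M and Ka₁ = 4.74e-07. Solving: [H⁺] = (−Ka₁ + √(Ka₁² + 4·Ka₁·C)) / 2 = 2.0631e-04 M. pH = -log(2.0631e-04) = 3.69.

pH = 3.69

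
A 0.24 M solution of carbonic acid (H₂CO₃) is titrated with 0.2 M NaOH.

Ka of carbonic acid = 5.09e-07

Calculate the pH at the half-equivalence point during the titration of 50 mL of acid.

At half-equivalence [HA] = [A⁻], so Henderson-Hasselbalch gives pH = pKa = -log(5.09e-07) = 6.29.

pH = pKa = 6.29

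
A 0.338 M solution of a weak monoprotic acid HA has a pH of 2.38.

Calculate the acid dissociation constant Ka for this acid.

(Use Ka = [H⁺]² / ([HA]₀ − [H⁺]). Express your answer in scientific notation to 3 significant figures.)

[H⁺] = 10^(−pH) = 10^(−2.38) = 4.169e-03 M. For HA ⇌ H⁺ + A⁻, Ka = [H⁺][A⁻]/[HA] = [H⁺]² / ([HA]₀ − [H⁺]) = (4.169e-03)² / (0.338 − 4.169e-03) = 5.21e-05.

K_a = 5.21e-05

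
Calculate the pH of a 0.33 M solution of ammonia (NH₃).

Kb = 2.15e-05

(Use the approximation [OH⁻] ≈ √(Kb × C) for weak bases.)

[OH⁻] = √(Kb × C) = √(2.15e-05 × 0.33) = 2.6636e-03. pOH = 2.57, pH = 14 - pOH

pH = 11.43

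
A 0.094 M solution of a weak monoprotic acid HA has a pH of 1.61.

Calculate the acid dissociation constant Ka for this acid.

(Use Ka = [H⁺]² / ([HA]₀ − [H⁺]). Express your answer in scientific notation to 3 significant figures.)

[H⁺] = 10^(−pH) = 10^(−1.61) = 2.455e-02 M. For HA ⇌ H⁺ + A⁻, Ka = [H⁺][A⁻]/[HA] = [H⁺]² / ([HA]₀ − [H⁺]) = (2.455e-02)² / (0.094 − 2.455e-02) = 8.68e-03.

K_a = 8.68e-03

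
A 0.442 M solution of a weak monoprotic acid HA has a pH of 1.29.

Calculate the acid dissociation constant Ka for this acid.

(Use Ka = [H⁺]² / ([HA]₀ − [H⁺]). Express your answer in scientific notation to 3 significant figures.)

[H⁺] = 10^(−pH) = 10^(−1.29) = 5.129e-02 M. For HA ⇌ H⁺ + A⁻, Ka = [H⁺][A⁻]/[HA] = [H⁺]² / ([HA]₀ − [H⁺]) = (5.129e-02)² / (0.442 − 5.129e-02) = 6.73e-03.

K_a = 6.73e-03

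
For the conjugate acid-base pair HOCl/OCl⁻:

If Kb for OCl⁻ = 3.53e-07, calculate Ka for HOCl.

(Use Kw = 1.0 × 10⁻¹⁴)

For a conjugate pair Ka × Kb = Kw, so Ka = Kw/Kb = 1.0 × 10⁻¹⁴ / 3.53e-07 = 2.83e-08.

K_a = 2.83e-08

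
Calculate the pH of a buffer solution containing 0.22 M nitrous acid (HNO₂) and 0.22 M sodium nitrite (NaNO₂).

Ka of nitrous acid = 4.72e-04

pKa = -log(4.72e-04) = 3.33. pH = pKa + log([A⁻]/[HA]) = 3.33 + log(0.22/0.22)

pH = 3.33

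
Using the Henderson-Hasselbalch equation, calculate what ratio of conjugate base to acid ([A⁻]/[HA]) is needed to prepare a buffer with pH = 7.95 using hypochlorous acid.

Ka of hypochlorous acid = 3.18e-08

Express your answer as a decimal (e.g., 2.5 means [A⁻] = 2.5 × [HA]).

pKa = -log(3.18e-08) = 7.4976. pH = pKa + log([A⁻]/[HA]), so log([A⁻]/[HA]) = pH − pKa = 7.95 − 7.4976 = 0.4524. [A⁻]/[HA] = 10^(0.4524) = 2.83

[A⁻]/[HA] = 2.83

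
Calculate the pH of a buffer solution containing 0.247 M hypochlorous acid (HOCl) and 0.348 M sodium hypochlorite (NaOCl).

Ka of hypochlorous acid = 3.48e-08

pKa = -log(3.48e-08) = 7.46. pH = pKa + log([A⁻]/[HA]) = 7.46 + log(0.348/0.247)

pH = 7.61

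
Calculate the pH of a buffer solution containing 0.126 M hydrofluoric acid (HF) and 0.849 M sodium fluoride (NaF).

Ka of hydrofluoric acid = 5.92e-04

pKa = -log(5.92e-04) = 3.23. pH = pKa + log([A⁻]/[HA]) = 3.23 + log(0.849/0.126)

pH = 4.06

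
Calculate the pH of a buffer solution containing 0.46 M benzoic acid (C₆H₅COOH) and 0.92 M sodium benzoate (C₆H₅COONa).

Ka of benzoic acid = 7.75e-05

pKa = -log(7.75e-05) = 4.11. pH = pKa + log([A⁻]/[HA]) = 4.11 + log(0.92/0.46)

pH = 4.41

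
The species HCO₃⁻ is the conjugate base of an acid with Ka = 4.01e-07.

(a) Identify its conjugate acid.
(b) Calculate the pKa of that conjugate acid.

(a) The conjugate acid is formed by adding one H⁺ to HCO₃⁻, giving H₂CO₃. (b) pKa = -log(Ka) = -log(4.01e-07) = 6.40.

Conjugate acid: H₂CO₃; pK_a = 6.40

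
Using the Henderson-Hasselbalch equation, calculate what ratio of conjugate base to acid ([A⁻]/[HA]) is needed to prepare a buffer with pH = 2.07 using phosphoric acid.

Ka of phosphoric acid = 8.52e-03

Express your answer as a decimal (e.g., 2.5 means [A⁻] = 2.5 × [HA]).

pKa = -log(8.52e-03) = 2.0696. pH = pKa + log([A⁻]/[HA]), so log([A⁻]/[HA]) = pH − pKa = 2.07 − 2.0696 = 0.0004. [A⁻]/[HA] = 10^(0.0004) = 1.00

[A⁻]/[HA] = 1.00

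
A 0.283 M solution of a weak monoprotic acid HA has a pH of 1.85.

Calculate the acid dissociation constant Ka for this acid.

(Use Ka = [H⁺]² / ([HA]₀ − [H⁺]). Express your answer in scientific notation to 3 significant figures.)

[H⁺] = 10^(−pH) = 10^(−1.85) = 1.413e-02 M. For HA ⇌ H⁺ + A⁻, Ka = [H⁺][A⁻]/[HA] = [H⁺]² / ([HA]₀ − [H⁺]) = (1.413e-02)² / (0.283 − 1.413e-02) = 7.42e-04.

K_a = 7.42e-04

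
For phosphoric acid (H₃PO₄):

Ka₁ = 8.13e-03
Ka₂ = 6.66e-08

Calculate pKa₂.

pKa₂ = -log(Ka₂) = -log(6.66e-08) = 7.18.

pK_{a2} = 7.18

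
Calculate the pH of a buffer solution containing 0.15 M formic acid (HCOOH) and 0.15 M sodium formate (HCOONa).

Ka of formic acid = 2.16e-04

pKa = -log(2.16e-04) = 3.67. pH = pKa + log([A⁻]/[HA]) = 3.67 + log(0.15/0.15)

pH = 3.67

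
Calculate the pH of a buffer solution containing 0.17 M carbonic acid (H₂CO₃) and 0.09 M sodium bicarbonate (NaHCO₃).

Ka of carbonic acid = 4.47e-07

pKa = -log(4.47e-07) = 6.35. pH = pKa + log([A⁻]/[HA]) = 6.35 + log(0.09/0.17)

pH = 6.07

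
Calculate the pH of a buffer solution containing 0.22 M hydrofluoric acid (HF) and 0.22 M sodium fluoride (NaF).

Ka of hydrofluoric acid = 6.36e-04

pKa = -log(6.36e-04) = 3.20. pH = pKa + log([A⁻]/[HA]) = 3.20 + log(0.22/0.22)

pH = 3.20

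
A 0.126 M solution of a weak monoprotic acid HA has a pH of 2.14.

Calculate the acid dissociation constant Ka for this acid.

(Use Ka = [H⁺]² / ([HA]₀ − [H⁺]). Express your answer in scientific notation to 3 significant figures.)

[H⁺] = 10^(−pH) = 10^(−2.14) = 7.244e-03 M. For HA ⇌ H⁺ + A⁻, Ka = [H⁺][A⁻]/[HA] = [H⁺]² / ([HA]₀ − [H⁺]) = (7.244e-03)² / (0.126 − 7.244e-03) = 4.42e-04.

K_a = 4.42e-04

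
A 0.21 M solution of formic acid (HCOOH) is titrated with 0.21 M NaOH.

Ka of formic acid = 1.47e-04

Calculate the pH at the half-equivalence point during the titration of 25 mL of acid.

At half-equivalence [HA] = [A⁻], so Henderson-Hasselbalch gives pH = pKa = -log(1.47e-04) = 3.83.

pH = pKa = 3.83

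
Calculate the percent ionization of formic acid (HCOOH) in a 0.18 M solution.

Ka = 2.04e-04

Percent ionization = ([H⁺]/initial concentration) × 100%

Using Ka equilibrium: x² + Ka×x - Ka×C = 0. Solving: [H⁺] = 5.9586e-03. Percent = (5.9586e-03/0.18) × 100

Percent ionization = 3.31%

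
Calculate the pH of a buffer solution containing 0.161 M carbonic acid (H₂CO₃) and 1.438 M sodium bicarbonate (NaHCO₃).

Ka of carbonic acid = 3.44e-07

pKa = -log(3.44e-07) = 6.46. pH = pKa + log([A⁻]/[HA]) = 6.46 + log(1.438/0.161)

pH = 7.41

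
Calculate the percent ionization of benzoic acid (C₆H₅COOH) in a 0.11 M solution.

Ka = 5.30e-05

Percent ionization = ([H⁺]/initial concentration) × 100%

Using Ka equilibrium: x² + Ka×x - Ka×C = 0. Solving: [H⁺] = 2.3882e-03. Percent = (2.3882e-03/0.11) × 100

Percent ionization = 2.17%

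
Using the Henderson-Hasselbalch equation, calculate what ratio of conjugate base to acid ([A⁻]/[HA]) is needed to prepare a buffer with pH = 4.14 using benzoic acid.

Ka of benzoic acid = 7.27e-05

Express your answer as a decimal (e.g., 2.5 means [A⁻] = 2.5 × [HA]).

pKa = -log(7.27e-05) = 4.1385. pH = pKa + log([A⁻]/[HA]), so log([A⁻]/[HA]) = pH − pKa = 4.14 − 4.1385 = 0.0015. [A⁻]/[HA] = 10^(0.0015) = 1.00

[A⁻]/[HA] = 1.00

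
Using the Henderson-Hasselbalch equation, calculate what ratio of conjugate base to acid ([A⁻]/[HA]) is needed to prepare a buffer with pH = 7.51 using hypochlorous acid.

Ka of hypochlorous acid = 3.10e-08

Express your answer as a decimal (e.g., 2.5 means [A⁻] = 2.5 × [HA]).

pKa = -log(3.10e-08) = 7.5086. pH = pKa + log([A⁻]/[HA]), so log([A⁻]/[HA]) = pH − pKa = 7.51 − 7.5086 = 0.0014. [A⁻]/[HA] = 10^(0.0014) = 1.00

[A⁻]/[HA] = 1.00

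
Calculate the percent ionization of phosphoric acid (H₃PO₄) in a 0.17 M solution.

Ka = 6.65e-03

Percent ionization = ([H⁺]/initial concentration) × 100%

Using Ka equilibrium: x² + Ka×x - Ka×C = 0. Solving: [H⁺] = 3.0462e-02. Percent = (3.0462e-02/0.17) × 100

Percent ionization = 17.9%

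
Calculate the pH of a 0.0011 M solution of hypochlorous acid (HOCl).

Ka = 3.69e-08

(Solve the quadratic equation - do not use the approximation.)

x² + Ka×x - Ka×C = 0. Using quadratic formula: [H⁺] = 6.3526e-06

pH = 5.20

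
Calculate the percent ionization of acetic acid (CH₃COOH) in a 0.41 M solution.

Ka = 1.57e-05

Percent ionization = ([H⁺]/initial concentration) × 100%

Using Ka equilibrium: x² + Ka×x - Ka×C = 0. Solving: [H⁺] = 2.5293e-03. Percent = (2.5293e-03/0.41) × 100

Percent ionization = 0.617%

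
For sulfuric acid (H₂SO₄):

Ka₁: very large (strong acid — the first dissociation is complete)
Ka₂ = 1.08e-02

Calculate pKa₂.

pKa₂ = -log(Ka₂) = -log(1.08e-02) = 1.97.

pK_{a2} = 1.97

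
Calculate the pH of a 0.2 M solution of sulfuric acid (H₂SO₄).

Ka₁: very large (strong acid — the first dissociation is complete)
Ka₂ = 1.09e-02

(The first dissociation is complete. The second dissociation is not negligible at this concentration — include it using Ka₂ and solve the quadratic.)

First dissociation is complete: [H⁺]₀ = [HSO₄⁻]₀ = C = 0.2 M. Second dissociation HSO₄⁻ ⇌ H⁺ + SO₄²⁻: let x = [SO₄²⁻]. Ka₂ = (C + x)·x / (C − x) = 1.09e-02 → x² + (C + Ka₂)·x − Ka₂·C = 0 → x² + 0.21090·x − 2.180e-03 = 0. x = (−0.21090 + √(0.21090² + 4 × 2.180e-03)) / 2 = 9.8743e-03 M. [H⁺] = C + x = 0.2 + 9.8743e-03 = 2.0987e-01 M. pH = -log(2.0987e-01) = 0.68.

pH = 0.68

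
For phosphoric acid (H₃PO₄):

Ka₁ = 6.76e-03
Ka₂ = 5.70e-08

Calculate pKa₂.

pKa₂ = -log(Ka₂) = -log(5.70e-08) = 7.24.

pK_{a2} = 7.24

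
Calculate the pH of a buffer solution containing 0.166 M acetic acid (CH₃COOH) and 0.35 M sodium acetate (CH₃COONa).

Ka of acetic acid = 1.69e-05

pKa = -log(1.69e-05) = 4.77. pH = pKa + log([A⁻]/[HA]) = 4.77 + log(0.35/0.166)

pH = 5.10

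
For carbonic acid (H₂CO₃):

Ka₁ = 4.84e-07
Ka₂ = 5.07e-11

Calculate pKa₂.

pKa₂ = -log(Ka₂) = -log(5.07e-11) = 10.29.

pK_{a2} = 10.29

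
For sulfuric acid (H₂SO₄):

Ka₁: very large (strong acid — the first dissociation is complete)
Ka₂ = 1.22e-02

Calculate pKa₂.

pKa₂ = -log(Ka₂) = -log(1.22e-02) = 1.91.

pK_{a2} = 1.91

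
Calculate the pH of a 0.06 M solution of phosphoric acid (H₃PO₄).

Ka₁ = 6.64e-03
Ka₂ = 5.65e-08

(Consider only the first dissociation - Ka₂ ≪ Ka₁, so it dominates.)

First dissociation dominates. From Ka₁ = [H⁺][HA⁻]/[H₂A], x² + Ka₁·x − Ka₁·C = 0 with C = 0.06 M and Ka₁ = 6.64e-03. Solving: [H⁺] = (−Ka₁ + √(Ka₁² + 4·Ka₁·C)) / 2 = 1.6914e-02 M. pH = -log(1.6914e-02) = 1.77.

pH = 1.77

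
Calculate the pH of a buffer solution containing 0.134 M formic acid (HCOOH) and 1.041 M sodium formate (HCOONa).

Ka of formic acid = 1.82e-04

pKa = -log(1.82e-04) = 3.74. pH = pKa + log([A⁻]/[HA]) = 3.74 + log(1.041/0.134)

pH = 4.63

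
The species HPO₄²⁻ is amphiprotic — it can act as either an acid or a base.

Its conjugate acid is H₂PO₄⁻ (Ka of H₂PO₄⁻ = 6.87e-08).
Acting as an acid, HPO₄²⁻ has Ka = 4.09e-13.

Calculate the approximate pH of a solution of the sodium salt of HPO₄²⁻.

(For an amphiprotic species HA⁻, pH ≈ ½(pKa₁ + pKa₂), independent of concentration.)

pKa₁ = -log(6.87e-08) = 7.16; pKa₂ = -log(4.09e-13) = 12.39. For an amphiprotic species, pH ≈ ½(pKa₁ + pKa₂) = ½(7.16 + 12.39) = 9.78.

pH = 9.78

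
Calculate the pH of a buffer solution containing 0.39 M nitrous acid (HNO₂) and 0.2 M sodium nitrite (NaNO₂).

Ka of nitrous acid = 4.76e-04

pKa = -log(4.76e-04) = 3.32. pH = pKa + log([A⁻]/[HA]) = 3.32 + log(0.2/0.39)

pH = 3.03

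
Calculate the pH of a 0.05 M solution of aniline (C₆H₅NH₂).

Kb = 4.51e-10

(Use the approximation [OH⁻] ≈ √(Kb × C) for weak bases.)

[OH⁻] = √(Kb × C) = √(4.51e-10 × 0.05) = 4.7487e-06. pOH = 5.32, pH = 14 - pOH

pH = 8.68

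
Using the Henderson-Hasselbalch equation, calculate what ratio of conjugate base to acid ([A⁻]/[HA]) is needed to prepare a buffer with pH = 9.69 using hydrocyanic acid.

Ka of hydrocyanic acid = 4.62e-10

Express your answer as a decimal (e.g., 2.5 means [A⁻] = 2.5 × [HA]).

pKa = -log(4.62e-10) = 9.3354. pH = pKa + log([A⁻]/[HA]), so log([A⁻]/[HA]) = pH − pKa = 9.69 − 9.3354 = 0.3546. [A⁻]/[HA] = 10^(0.3546) = 2.26

[A⁻]/[HA] = 2.26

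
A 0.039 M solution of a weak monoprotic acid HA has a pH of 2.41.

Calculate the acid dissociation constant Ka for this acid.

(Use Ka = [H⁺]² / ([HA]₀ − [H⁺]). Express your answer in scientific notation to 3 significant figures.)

[H⁺] = 10^(−pH) = 10^(−2.41) = 3.890e-03 M. For HA ⇌ H⁺ + A⁻, Ka = [H⁺][A⁻]/[HA] = [H⁺]² / ([HA]₀ − [H⁺]) = (3.890e-03)² / (0.039 − 3.890e-03) = 4.31e-04.

K_a = 4.31e-04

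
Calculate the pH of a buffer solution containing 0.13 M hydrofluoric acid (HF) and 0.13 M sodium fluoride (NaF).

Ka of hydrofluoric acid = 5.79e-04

pKa = -log(5.79e-04) = 3.24. pH = pKa + log([A⁻]/[HA]) = 3.24 + log(0.13/0.13)

pH = 3.24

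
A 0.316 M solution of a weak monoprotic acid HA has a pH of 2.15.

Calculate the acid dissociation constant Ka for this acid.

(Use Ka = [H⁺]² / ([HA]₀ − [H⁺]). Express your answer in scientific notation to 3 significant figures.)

[H⁺] = 10^(−pH) = 10^(−2.15) = 7.079e-03 M. For HA ⇌ H⁺ + A⁻, Ka = [H⁺][A⁻]/[HA] = [H⁺]² / ([HA]₀ − [H⁺]) = (7.079e-03)² / (0.316 − 7.079e-03) = 1.62e-04.

K_a = 1.62e-04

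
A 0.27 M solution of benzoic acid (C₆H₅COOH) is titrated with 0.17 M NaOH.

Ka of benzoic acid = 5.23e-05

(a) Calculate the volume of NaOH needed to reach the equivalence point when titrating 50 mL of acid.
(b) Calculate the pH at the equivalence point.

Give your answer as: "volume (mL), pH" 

moles acid = 0.27 × 50/1000 = 0.0135 mol; V_base = moles/0.17 × 1000 = 79.4 mL. At equivalence only the conjugate base is present: [A⁻] = 0.0135/0.129 = 1.0432e-01 M. Kb = Kw/Ka = 1.91e-10; [OH⁻] = √(Kb × [A⁻]) = 4.4661e-06; pOH = 5.35; pH = 14 - pOH = 8.65.

V = 79.4 mL, pH = 8.65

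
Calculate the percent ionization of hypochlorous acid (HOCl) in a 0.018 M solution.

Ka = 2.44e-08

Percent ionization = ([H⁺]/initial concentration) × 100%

Using Ka equilibrium: x² + Ka×x - Ka×C = 0. Solving: [H⁺] = 2.0945e-05. Percent = (2.0945e-05/0.018) × 100

Percent ionization = 0.116%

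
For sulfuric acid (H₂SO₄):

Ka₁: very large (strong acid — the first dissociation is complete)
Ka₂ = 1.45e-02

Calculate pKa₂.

pKa₂ = -log(Ka₂) = -log(1.45e-02) = 1.84.

pK_{a2} = 1.84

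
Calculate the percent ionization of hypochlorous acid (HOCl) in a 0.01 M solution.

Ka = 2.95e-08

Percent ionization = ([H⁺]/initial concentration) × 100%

Using Ka equilibrium: x² + Ka×x - Ka×C = 0. Solving: [H⁺] = 1.7161e-05. Percent = (1.7161e-05/0.01) × 100

Percent ionization = 0.172%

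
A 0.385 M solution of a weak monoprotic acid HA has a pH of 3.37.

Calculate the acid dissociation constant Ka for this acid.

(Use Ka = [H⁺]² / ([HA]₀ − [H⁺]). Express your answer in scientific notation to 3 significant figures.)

[H⁺] = 10^(−pH) = 10^(−3.37) = 4.266e-04 M. For HA ⇌ H⁺ + A⁻, Ka = [H⁺][A⁻]/[HA] = [H⁺]² / ([HA]₀ − [H⁺]) = (4.266e-04)² / (0.385 − 4.266e-04) = 4.73e-07.

K_a = 4.73e-07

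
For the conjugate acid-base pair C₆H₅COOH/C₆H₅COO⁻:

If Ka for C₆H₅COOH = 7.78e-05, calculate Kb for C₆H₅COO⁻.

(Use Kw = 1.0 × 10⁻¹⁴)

For a conjugate pair Ka × Kb = Kw, so Kb = Kw/Ka = 1.0 × 10⁻¹⁴ / 7.78e-05 = 1.29e-10.

K_b = 1.29e-10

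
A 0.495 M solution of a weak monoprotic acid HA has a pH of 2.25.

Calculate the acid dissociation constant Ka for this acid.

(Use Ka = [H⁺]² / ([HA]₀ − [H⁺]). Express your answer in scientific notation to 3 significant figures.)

[H⁺] = 10^(−pH) = 10^(−2.25) = 5.623e-03 M. For HA ⇌ H⁺ + A⁻, Ka = [H⁺][A⁻]/[HA] = [H⁺]² / ([HA]₀ − [H⁺]) = (5.623e-03)² / (0.495 − 5.623e-03) = 6.46e-05.

K_a = 6.46e-05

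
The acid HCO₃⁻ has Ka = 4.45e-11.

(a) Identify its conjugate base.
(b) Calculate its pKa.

(a) The conjugate base is formed by removing one H⁺ from HCO₃⁻, giving CO₃²⁻. (b) pKa = -log(Ka) = -log(4.45e-11) = 10.35.

Conjugate base: CO₃²⁻; pK_a = 10.35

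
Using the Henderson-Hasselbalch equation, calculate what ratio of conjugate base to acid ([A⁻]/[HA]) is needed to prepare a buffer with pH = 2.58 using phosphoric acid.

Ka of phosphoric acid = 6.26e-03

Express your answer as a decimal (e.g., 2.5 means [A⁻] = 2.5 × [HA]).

pKa = -log(6.26e-03) = 2.2034. pH = pKa + log([A⁻]/[HA]), so log([A⁻]/[HA]) = pH − pKa = 2.58 − 2.2034 = 0.3766. [A⁻]/[HA] = 10^(0.3766) = 2.38

[A⁻]/[HA] = 2.38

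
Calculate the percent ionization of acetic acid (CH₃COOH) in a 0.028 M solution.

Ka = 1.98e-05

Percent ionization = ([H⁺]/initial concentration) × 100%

Using Ka equilibrium: x² + Ka×x - Ka×C = 0. Solving: [H⁺] = 7.3475e-04. Percent = (7.3475e-04/0.028) × 100

Percent ionization = 2.62%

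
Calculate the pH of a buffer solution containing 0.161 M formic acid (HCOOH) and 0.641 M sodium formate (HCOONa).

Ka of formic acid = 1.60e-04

pKa = -log(1.60e-04) = 3.80. pH = pKa + log([A⁻]/[HA]) = 3.80 + log(0.641/0.161)

pH = 4.40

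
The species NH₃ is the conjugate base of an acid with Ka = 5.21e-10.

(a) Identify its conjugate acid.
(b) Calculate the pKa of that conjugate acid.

(a) The conjugate acid is formed by adding one H⁺ to NH₃, giving NH₄⁺. (b) pKa = -log(Ka) = -log(5.21e-10) = 9.28.

Conjugate acid: NH₄⁺; pK_a = 9.28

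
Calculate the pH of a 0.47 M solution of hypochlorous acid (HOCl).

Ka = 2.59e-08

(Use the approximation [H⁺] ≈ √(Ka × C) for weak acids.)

[H⁺] = √(Ka × C) = √(2.59e-08 × 0.47) = 1.1033e-04. pH = -log(1.1033e-04)

pH = 3.96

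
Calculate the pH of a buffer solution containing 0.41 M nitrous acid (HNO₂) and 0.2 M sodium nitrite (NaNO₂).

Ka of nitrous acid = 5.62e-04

pKa = -log(5.62e-04) = 3.25. pH = pKa + log([A⁻]/[HA]) = 3.25 + log(0.2/0.41)

pH = 2.94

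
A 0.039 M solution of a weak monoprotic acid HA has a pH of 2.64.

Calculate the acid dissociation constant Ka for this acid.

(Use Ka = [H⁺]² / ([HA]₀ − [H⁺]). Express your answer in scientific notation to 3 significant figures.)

[H⁺] = 10^(−pH) = 10^(−2.64) = 2.291e-03 M. For HA ⇌ H⁺ + A⁻, Ka = [H⁺][A⁻]/[HA] = [H⁺]² / ([HA]₀ − [H⁺]) = (2.291e-03)² / (0.039 − 2.291e-03) = 1.43e-04.

K_a = 1.43e-04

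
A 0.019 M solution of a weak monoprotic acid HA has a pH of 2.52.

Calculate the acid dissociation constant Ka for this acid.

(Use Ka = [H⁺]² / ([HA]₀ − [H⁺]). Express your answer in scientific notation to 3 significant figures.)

[H⁺] = 10^(−pH) = 10^(−2.52) = 3.020e-03 M. For HA ⇌ H⁺ + A⁻, Ka = [H⁺][A⁻]/[HA] = [H⁺]² / ([HA]₀ − [H⁺]) = (3.020e-03)² / (0.019 − 3.020e-03) = 5.71e-04.

K_a = 5.71e-04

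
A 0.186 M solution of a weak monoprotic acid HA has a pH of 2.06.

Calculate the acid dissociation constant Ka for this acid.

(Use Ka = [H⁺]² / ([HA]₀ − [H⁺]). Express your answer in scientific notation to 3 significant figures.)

[H⁺] = 10^(−pH) = 10^(−2.06) = 8.710e-03 M. For HA ⇌ H⁺ + A⁻, Ka = [H⁺][A⁻]/[HA] = [H⁺]² / ([HA]₀ − [H⁺]) = (8.710e-03)² / (0.186 − 8.710e-03) = 4.28e-04.

K_a = 4.28e-04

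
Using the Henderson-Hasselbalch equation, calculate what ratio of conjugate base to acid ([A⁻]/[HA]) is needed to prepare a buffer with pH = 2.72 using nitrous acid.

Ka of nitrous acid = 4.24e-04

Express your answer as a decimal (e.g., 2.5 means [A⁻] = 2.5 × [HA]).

pKa = -log(4.24e-04) = 3.3726. pH = pKa + log([A⁻]/[HA]), so log([A⁻]/[HA]) = pH − pKa = 2.72 − 3.3726 = -0.6526. [A⁻]/[HA] = 10^(-0.6526) = 0.223

[A⁻]/[HA] = 0.223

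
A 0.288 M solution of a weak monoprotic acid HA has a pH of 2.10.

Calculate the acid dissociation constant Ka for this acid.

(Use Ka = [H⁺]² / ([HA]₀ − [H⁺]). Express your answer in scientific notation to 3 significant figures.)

[H⁺] = 10^(−pH) = 10^(−2.10) = 7.943e-03 M. For HA ⇌ H⁺ + A⁻, Ka = [H⁺][A⁻]/[HA] = [H⁺]² / ([HA]₀ − [H⁺]) = (7.943e-03)² / (0.288 − 7.943e-03) = 2.25e-04.

K_a = 2.25e-04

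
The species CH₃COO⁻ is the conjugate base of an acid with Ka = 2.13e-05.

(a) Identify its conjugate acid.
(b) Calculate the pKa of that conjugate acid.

(a) The conjugate acid is formed by adding one H⁺ to CH₃COO⁻, giving CH₃COOH. (b) pKa = -log(Ka) = -log(2.13e-05) = 4.67.

Conjugate acid: CH₃COOH; pK_a = 4.67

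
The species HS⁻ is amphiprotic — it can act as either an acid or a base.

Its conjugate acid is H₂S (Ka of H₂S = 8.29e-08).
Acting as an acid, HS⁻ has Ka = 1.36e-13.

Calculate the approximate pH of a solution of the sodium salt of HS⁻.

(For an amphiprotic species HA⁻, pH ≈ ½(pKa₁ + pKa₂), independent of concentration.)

pKa₁ = -log(8.29e-08) = 7.08; pKa₂ = -log(1.36e-13) = 12.87. For an amphiprotic species, pH ≈ ½(pKa₁ + pKa₂) = ½(7.08 + 12.87) = 9.97.

pH = 9.97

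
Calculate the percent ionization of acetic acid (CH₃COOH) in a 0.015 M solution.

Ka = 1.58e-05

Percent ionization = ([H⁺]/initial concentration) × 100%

Using Ka equilibrium: x² + Ka×x - Ka×C = 0. Solving: [H⁺] = 4.7899e-04. Percent = (4.7899e-04/0.015) × 100

Percent ionization = 3.19%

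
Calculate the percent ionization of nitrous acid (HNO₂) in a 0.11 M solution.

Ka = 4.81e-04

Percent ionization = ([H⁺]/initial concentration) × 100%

Using Ka equilibrium: x² + Ka×x - Ka×C = 0. Solving: [H⁺] = 7.0374e-03. Percent = (7.0374e-03/0.11) × 100

Percent ionization = 6.4%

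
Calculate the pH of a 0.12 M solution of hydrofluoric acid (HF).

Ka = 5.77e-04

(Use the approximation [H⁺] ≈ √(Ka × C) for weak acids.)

[H⁺] = √(Ka × C) = √(5.77e-04 × 0.12) = 8.3211e-03. pH = -log(8.3211e-03)

pH = 2.08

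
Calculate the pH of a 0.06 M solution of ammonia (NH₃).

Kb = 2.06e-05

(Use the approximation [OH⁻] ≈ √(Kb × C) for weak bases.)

[OH⁻] = √(Kb × C) = √(2.06e-05 × 0.06) = 1.1118e-03. pOH = 2.95, pH = 14 - pOH

pH = 11.05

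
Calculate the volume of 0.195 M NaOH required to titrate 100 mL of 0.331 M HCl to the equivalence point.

At equivalence: moles acid = moles base. moles HCl = 0.331 × 100/1000 = 0.0331 mol. V_base = moles / 0.195 × 1000 = 169.7 mL.

V_{base} = 169.7 mL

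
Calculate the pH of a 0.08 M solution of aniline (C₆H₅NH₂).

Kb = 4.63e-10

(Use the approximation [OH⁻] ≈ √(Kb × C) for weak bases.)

[OH⁻] = √(Kb × C) = √(4.63e-10 × 0.08) = 6.0860e-06. pOH = 5.22, pH = 14 - pOH

pH = 8.78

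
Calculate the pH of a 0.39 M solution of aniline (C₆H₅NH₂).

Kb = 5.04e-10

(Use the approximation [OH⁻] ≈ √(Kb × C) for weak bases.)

[OH⁻] = √(Kb × C) = √(5.04e-10 × 0.39) = 1.4020e-05. pOH = 4.85, pH = 14 - pOH

pH = 9.15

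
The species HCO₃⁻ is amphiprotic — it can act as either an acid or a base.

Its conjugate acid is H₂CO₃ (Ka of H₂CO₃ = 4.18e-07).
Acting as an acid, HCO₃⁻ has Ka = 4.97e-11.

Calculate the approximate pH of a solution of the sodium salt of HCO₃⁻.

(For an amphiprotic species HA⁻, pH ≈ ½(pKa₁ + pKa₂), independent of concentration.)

pKa₁ = -log(4.18e-07) = 6.38; pKa₂ = -log(4.97e-11) = 10.30. For an amphiprotic species, pH ≈ ½(pKa₁ + pKa₂) = ½(6.38 + 10.30) = 8.34.

pH = 8.34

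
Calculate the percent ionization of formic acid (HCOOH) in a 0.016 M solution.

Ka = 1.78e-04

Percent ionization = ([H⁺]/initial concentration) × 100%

Using Ka equilibrium: x² + Ka×x - Ka×C = 0. Solving: [H⁺] = 1.6009e-03. Percent = (1.6009e-03/0.016) × 100

Percent ionization = 10%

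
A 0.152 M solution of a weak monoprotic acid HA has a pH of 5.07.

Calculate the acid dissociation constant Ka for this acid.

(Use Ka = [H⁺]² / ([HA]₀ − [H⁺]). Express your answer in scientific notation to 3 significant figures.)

[H⁺] = 10^(−pH) = 10^(−5.07) = 8.511e-06 M. For HA ⇌ H⁺ + A⁻, Ka = [H⁺][A⁻]/[HA] = [H⁺]² / ([HA]₀ − [H⁺]) = (8.511e-06)² / (0.152 − 8.511e-06) = 4.77e-10.

K_a = 4.77e-10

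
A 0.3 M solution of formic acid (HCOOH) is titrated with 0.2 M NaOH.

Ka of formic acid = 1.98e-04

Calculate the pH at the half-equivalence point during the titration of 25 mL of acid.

At half-equivalence [HA] = [A⁻], so Henderson-Hasselbalch gives pH = pKa = -log(1.98e-04) = 3.70.

pH = pKa = 3.70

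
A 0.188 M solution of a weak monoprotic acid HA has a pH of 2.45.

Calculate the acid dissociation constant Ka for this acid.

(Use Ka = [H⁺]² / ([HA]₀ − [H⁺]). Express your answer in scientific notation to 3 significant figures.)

[H⁺] = 10^(−pH) = 10^(−2.45) = 3.548e-03 M. For HA ⇌ H⁺ + A⁻, Ka = [H⁺][A⁻]/[HA] = [H⁺]² / ([HA]₀ − [H⁺]) = (3.548e-03)² / (0.188 − 3.548e-03) = 6.83e-05.

K_a = 6.83e-05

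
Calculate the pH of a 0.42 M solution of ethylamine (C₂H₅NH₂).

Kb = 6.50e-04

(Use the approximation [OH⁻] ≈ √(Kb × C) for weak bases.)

[OH⁻] = √(Kb × C) = √(6.50e-04 × 0.42) = 1.6523e-02. pOH = 1.78, pH = 14 - pOH

pH = 12.22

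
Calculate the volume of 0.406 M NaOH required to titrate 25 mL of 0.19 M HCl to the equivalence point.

At equivalence: moles acid = moles base. moles HCl = 0.19 × 25/1000 = 0.00475 mol. V_base = moles / 0.406 × 1000 = 11.7 mL.

V_{base} = 11.7 mL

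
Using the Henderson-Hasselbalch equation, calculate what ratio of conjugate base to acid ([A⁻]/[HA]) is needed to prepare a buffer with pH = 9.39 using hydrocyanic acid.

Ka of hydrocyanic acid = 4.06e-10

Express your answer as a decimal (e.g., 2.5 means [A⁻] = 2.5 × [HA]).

pKa = -log(4.06e-10) = 9.3915. pH = pKa + log([A⁻]/[HA]), so log([A⁻]/[HA]) = pH − pKa = 9.39 − 9.3915 = -0.0015. [A⁻]/[HA] = 10^(-0.0015) = 0.997

[A⁻]/[HA] = 0.997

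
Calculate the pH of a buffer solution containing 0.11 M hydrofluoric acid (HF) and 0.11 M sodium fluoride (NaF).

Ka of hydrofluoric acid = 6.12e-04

pKa = -log(6.12e-04) = 3.21. pH = pKa + log([A⁻]/[HA]) = 3.21 + log(0.11/0.11)

pH = 3.21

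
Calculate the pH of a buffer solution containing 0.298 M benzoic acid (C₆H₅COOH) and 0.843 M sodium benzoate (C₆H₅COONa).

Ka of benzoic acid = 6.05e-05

pKa = -log(6.05e-05) = 4.22. pH = pKa + log([A⁻]/[HA]) = 4.22 + log(0.843/0.298)

pH = 4.67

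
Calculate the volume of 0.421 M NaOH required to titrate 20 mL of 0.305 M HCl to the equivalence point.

At equivalence: moles acid = moles base. moles HCl = 0.305 × 20/1000 = 0.0061 mol. V_base = moles / 0.421 × 1000 = 14.5 mL.

V_{base} = 14.5 mL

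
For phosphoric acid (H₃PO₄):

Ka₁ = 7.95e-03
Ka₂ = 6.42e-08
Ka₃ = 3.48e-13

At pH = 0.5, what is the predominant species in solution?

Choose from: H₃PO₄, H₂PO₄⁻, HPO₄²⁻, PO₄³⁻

pKa₁ = 2.10, pKa₂ = 7.19, pKa₃ = 12.46. For a polyprotic acid the predominant species crosses at each pKa: below pKa_n the protonated form dominates, above it the deprotonated form does. At pH = 0.5, the predominant species is H₃PO₄.

H₃PO₄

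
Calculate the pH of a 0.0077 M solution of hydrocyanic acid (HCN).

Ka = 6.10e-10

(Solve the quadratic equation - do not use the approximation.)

x² + Ka×x - Ka×C = 0. Using quadratic formula: [H⁺] = 2.1670e-06

pH = 5.66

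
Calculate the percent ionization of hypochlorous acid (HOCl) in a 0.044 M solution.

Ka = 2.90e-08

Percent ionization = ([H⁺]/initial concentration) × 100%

Using Ka equilibrium: x² + Ka×x - Ka×C = 0. Solving: [H⁺] = 3.5707e-05. Percent = (3.5707e-05/0.044) × 100

Percent ionization = 0.0812%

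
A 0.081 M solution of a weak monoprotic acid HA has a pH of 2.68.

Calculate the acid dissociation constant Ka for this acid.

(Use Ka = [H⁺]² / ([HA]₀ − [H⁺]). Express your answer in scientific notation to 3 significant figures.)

[H⁺] = 10^(−pH) = 10^(−2.68) = 2.089e-03 M. For HA ⇌ H⁺ + A⁻, Ka = [H⁺][A⁻]/[HA] = [H⁺]² / ([HA]₀ − [H⁺]) = (2.089e-03)² / (0.081 − 2.089e-03) = 5.53e-05.

K_a = 5.53e-05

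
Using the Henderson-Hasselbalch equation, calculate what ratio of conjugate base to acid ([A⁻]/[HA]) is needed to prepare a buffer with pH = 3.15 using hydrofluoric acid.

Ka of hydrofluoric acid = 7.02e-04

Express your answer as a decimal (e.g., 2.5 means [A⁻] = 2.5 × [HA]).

pKa = -log(7.02e-04) = 3.1537. pH = pKa + log([A⁻]/[HA]), so log([A⁻]/[HA]) = pH − pKa = 3.15 − 3.1537 = -0.0037. [A⁻]/[HA] = 10^(-0.0037) = 0.992

[A⁻]/[HA] = 0.992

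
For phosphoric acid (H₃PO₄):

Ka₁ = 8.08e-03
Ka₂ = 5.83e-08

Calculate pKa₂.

pKa₂ = -log(Ka₂) = -log(5.83e-08) = 7.23.

pK_{a2} = 7.23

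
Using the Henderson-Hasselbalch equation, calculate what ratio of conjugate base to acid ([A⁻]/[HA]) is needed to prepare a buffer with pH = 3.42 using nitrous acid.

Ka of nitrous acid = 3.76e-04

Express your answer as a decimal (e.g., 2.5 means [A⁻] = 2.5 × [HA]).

pKa = -log(3.76e-04) = 3.4248. pH = pKa + log([A⁻]/[HA]), so log([A⁻]/[HA]) = pH − pKa = 3.42 − 3.4248 = -0.0048. [A⁻]/[HA] = 10^(-0.0048) = 0.989

[A⁻]/[HA] = 0.989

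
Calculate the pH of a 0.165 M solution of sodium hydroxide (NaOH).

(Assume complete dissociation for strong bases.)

[OH⁻] = 0.165 M for strong base. pOH = -log[OH⁻] = 0.78, pH = 14 - pOH

pH = 13.22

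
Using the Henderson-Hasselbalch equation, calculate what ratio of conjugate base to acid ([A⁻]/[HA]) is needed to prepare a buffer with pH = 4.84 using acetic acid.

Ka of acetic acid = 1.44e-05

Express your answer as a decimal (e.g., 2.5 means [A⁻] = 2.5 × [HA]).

pKa = -log(1.44e-05) = 4.8416. pH = pKa + log([A⁻]/[HA]), so log([A⁻]/[HA]) = pH − pKa = 4.84 − 4.8416 = -0.0016. [A⁻]/[HA] = 10^(-0.0016) = 0.996

[A⁻]/[HA] = 0.996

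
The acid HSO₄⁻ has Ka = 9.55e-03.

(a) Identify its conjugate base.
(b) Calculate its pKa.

(a) The conjugate base is formed by removing one H⁺ from HSO₄⁻, giving SO₄²⁻. (b) pKa = -log(Ka) = -log(9.55e-03) = 2.02.

Conjugate base: SO₄²⁻; pK_a = 2.02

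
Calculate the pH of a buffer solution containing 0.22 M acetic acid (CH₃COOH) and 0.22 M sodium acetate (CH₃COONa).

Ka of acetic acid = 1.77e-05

pKa = -log(1.77e-05) = 4.75. pH = pKa + log([A⁻]/[HA]) = 4.75 + log(0.22/0.22)

pH = 4.75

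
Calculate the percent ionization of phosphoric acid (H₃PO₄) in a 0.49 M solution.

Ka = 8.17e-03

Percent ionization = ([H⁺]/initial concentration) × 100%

Using Ka equilibrium: x² + Ka×x - Ka×C = 0. Solving: [H⁺] = 5.9318e-02. Percent = (5.9318e-02/0.49) × 100

Percent ionization = 12.1%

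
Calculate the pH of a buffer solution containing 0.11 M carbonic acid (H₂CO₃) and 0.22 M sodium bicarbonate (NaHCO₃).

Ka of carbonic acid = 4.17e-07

pKa = -log(4.17e-07) = 6.38. pH = pKa + log([A⁻]/[HA]) = 6.38 + log(0.22/0.11)

pH = 6.68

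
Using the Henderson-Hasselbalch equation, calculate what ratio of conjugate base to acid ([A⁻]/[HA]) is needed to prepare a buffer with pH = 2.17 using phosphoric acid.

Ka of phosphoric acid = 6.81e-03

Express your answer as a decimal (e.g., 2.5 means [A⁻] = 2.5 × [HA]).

pKa = -log(6.81e-03) = 2.1669. pH = pKa + log([A⁻]/[HA]), so log([A⁻]/[HA]) = pH − pKa = 2.17 − 2.1669 = 0.0031. [A⁻]/[HA] = 10^(0.0031) = 1.01

[A⁻]/[HA] = 1.01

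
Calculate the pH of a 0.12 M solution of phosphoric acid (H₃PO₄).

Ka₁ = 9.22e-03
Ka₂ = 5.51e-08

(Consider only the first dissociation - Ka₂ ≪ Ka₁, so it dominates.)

First dissociation dominates. From Ka₁ = [H⁺][HA⁻]/[H₂A], x² + Ka₁·x − Ka₁·C = 0 with C = 0.12 M and Ka₁ = 9.22e-03. Solving: [H⁺] = (−Ka₁ + √(Ka₁² + 4·Ka₁·C)) / 2 = 2.8971e-02 M. pH = -log(2.8971e-02) = 1.54.

pH = 1.54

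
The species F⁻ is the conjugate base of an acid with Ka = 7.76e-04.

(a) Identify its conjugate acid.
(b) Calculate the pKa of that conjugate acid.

(a) The conjugate acid is formed by adding one H⁺ to F⁻, giving HF. (b) pKa = -log(Ka) = -log(7.76e-04) = 3.11.

Conjugate acid: HF; pK_a = 3.11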